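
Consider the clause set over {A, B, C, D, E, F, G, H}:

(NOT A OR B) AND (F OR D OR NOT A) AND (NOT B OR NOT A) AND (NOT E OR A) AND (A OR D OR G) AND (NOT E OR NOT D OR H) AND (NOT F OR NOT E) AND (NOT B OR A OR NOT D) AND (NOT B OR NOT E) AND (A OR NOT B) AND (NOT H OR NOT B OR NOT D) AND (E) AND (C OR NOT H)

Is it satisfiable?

No

The clause (E) is unit, so E = true.
The clause (A) is unit, so A = true.
The clause (B) is unit, so B = true.
But (NOT B) is also a unit clause — contradiction.
No assignment satisfies every clause.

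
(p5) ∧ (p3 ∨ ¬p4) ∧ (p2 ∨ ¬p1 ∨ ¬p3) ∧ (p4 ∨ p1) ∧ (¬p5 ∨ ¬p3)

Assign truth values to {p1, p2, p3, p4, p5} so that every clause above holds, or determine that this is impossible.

Unit clause (p5) forces p5 = True.
Unit clause (¬p3) forces p3 = False.
Unit clause (¬p4) forces p4 = False.
Unit clause (p1) forces p1 = True.
Every clause is now satisfied; p2 is unconstrained.

p1=True; p2=False; p3=False; p4=False; p5=True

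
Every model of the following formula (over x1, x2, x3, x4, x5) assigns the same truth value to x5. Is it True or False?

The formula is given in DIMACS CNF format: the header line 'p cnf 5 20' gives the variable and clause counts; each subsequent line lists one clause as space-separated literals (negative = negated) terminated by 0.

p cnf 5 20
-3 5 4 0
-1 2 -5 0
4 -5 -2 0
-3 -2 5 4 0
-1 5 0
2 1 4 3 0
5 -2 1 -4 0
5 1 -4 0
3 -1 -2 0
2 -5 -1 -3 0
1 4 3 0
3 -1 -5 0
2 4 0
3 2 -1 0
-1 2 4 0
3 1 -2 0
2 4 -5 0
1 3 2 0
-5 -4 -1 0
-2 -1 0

Suppose x5 = False.
Unit clause (¬x1) forces x1 = False.
Unit clause (¬x4) forces x4 = False.
Unit clause (¬x3) forces x3 = False.
But (x3) is also a unit clause — contradiction.
So every satisfying assignment has x5 = True.

True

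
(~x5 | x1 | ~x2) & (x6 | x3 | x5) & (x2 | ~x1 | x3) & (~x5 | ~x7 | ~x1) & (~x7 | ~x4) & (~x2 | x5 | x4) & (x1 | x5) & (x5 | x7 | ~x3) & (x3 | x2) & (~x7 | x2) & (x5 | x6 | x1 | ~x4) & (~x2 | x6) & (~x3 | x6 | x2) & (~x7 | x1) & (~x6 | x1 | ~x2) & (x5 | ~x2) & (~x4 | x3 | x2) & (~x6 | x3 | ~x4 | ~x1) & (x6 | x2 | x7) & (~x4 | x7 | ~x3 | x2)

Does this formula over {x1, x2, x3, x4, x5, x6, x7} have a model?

Try x7 = 0.
Try x1 = 0.
Unit clause (x5) forces x5 = 1.
Unit clause (~x2) forces x2 = 0.
Unit clause (x3) forces x3 = 1.
Unit clause (x6) forces x6 = 1.
Unit clause (~x4) forces x4 = 0.
All clauses are satisfied.
A satisfying assignment: x1: 0, x2: 0, x3: 1, x4: 0, x5: 1, x6: 1, x7: 0.

Satisfiable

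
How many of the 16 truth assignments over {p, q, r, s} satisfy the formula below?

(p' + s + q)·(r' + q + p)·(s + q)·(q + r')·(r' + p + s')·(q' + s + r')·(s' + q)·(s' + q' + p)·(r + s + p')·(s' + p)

There are 2^4 = 16 truth assignments over (p, q, r, s).
Check each against the 10 clauses (columns in the order p, q, r, s):
  F F F F  ✗ fails (s + q)
  F F F T  ✗ fails (s' + q)
  F F T F  ✗ fails (r' + q + p)
  F F T T  ✗ fails (r' + q + p)
  F T F F  ✓ satisfies all
  F T F T  ✗ fails (s' + q' + p)
  F T T F  ✗ fails (q' + s + r')
  F T T T  ✗ fails (r' + p + s')
  T F F F  ✗ fails (p' + s + q)
  T F F T  ✗ fails (s' + q)
  T F T F  ✗ fails (p' + s + q)
  T F T T  ✗ fails (q + r')
  T T F F  ✗ fails (r + s + p')
  T T F T  ✓ satisfies all
  T T T F  ✗ fails (q' + s + r')
  T T T T  ✓ satisfies all
3 of the 16 rows are models.

3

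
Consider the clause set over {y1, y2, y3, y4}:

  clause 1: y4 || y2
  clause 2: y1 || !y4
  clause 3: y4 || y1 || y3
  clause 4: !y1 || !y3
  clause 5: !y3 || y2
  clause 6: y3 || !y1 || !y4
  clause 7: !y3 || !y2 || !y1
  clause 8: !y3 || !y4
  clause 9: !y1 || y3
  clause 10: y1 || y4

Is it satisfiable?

No

Try y4 = true.
The clause (y1) is unit, so y1 = true.
The clause (!y3) is unit, so y3 = false.
That conflicts with the unit clause (y3).
Undo y4 and try y4 = false.
The clause (y2) is unit, so y2 = true.
The clause (y1) is unit, so y1 = true.
The clause (!y3) is unit, so y3 = false.
That conflicts with the unit clause (y3).
Neither y4 = true nor y4 = false works.
No assignment satisfies every clause.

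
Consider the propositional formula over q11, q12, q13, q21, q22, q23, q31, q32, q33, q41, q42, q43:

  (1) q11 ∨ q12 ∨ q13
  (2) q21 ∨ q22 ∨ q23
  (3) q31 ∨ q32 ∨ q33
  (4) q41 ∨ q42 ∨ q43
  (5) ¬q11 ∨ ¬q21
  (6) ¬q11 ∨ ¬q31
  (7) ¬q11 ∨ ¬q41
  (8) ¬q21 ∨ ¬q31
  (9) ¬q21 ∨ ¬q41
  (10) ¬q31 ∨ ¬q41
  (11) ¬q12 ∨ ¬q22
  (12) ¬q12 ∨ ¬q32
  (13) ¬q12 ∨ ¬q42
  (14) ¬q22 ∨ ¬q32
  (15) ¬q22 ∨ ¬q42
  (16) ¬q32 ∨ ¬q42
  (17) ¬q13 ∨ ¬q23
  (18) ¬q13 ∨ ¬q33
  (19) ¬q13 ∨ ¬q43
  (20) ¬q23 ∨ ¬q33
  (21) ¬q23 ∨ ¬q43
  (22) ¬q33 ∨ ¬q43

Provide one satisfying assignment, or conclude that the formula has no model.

Suppose q11 = False.
Suppose q12 = True.
From the singleton clause (¬q22), q22 = False.
From the singleton clause (¬q32), q32 = False.
From the singleton clause (¬q42), q42 = False.
Suppose q21 = True.
From the singleton clause (¬q31), q31 = False.
From the singleton clause (q33), q33 = True.
From the singleton clause (¬q41), q41 = False.
From the singleton clause (q43), q43 = True.
That conflicts with the unit clause (¬q43).
Undo q21 and try q21 = False.
From the singleton clause (q23), q23 = True.
From the singleton clause (¬q13), q13 = False.
From the singleton clause (¬q33), q33 = False.
From the singleton clause (q31), q31 = True.
From the singleton clause (¬q41), q41 = False.
From the singleton clause (q43), q43 = True.
That conflicts with the unit clause (¬q43).
Neither q21 = True nor q21 = False works.
Undo q12 and try q12 = False.
From the singleton clause (q13), q13 = True.
From the singleton clause (¬q23), q23 = False.
From the singleton clause (¬q33), q33 = False.
From the singleton clause (¬q43), q43 = False.
Suppose q21 = True.
From the singleton clause (¬q31), q31 = False.
From the singleton clause (q32), q32 = True.
From the singleton clause (¬q41), q41 = False.
From the singleton clause (q42), q42 = True.
That conflicts with the unit clause (¬q42).
Undo q21 and try q21 = False.
From the singleton clause (q22), q22 = True.
From the singleton clause (¬q32), q32 = False.
From the singleton clause (q31), q31 = True.
From the singleton clause (¬q41), q41 = False.
From the singleton clause (q42), q42 = True.
That conflicts with the unit clause (¬q42).
Neither q21 = True nor q21 = False works.
Neither q12 = True nor q12 = False works.
Undo q11 and try q11 = True.
From the singleton clause (¬q21), q21 = False.
From the singleton clause (¬q31), q31 = False.
From the singleton clause (¬q41), q41 = False.
Suppose q22 = True.
From the singleton clause (¬q12), q12 = False.
From the singleton clause (¬q32), q32 = False.
From the singleton clause (q33), q33 = True.
From the singleton clause (¬q42), q42 = False.
From the singleton clause (q43), q43 = True.
That conflicts with the unit clause (¬q43).
Undo q22 and try q22 = False.
From the singleton clause (q23), q23 = True.
From the singleton clause (¬q13), q13 = False.
From the singleton clause (¬q33), q33 = False.
From the singleton clause (q32), q32 = True.
From the singleton clause (¬q12), q12 = False.
From the singleton clause (¬q42), q42 = False.
From the singleton clause (q43), q43 = True.
That conflicts with the unit clause (¬q43).
Neither q22 = True nor q22 = False works.
Neither q11 = True nor q11 = False works.

UNSATISFIABLE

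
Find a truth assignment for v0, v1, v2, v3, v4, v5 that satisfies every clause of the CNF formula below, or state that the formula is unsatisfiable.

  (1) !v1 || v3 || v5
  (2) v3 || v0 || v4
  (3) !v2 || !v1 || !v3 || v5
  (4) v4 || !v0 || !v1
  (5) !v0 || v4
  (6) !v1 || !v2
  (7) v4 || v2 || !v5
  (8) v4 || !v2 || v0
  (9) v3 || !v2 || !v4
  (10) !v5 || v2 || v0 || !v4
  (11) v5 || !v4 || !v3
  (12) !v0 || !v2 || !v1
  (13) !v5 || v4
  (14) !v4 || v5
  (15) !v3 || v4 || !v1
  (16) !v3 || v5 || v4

Suppose v0 = true.
(v4) alone gives v4 = true.
(v5) alone gives v5 = true.
Suppose v1 = false.
Suppose v3 = true.
No clause remains; v2 is free.

v0=true, v1=false, v2=true, v3=true, v4=true, v5=true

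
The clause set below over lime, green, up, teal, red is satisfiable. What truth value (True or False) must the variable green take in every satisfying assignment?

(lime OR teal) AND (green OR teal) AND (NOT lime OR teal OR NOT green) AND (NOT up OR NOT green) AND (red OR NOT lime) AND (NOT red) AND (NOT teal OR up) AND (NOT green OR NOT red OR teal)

Suppose green = true.
Unit clause (NOT up) forces up = false.
Unit clause (NOT red) forces red = false.
Unit clause (NOT lime) forces lime = false.
Unit clause (teal) forces teal = true.
But (NOT teal) is also a unit clause — contradiction.
So every satisfying assignment has green = False.

False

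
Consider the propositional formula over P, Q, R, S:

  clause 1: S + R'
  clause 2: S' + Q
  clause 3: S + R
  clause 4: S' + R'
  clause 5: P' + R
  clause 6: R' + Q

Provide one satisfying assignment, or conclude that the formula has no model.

Branch on S: set S = 1.
From the singleton clause (Q), Q = 1.
From the singleton clause (R'), R = 0.
From the singleton clause (P'), P = 0.
All clauses are satisfied.

P: 0, Q: 1, R: 0, S: 1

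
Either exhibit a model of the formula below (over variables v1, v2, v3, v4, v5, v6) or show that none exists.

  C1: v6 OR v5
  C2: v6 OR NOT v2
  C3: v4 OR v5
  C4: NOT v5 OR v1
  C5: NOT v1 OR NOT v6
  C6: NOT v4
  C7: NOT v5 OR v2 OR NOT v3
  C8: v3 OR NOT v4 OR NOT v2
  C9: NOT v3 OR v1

Unit clause (NOT v4) forces v4 = false.
Unit clause (v5) forces v5 = true.
Unit clause (v1) forces v1 = true.
Unit clause (NOT v6) forces v6 = false.
Unit clause (NOT v2) forces v2 = false.
Unit clause (NOT v3) forces v3 = false.
This assignment satisfies each clause.

v1 ↦ true,  v2 ↦ false,  v3 ↦ false,  v4 ↦ false,  v5 ↦ true,  v6 ↦ false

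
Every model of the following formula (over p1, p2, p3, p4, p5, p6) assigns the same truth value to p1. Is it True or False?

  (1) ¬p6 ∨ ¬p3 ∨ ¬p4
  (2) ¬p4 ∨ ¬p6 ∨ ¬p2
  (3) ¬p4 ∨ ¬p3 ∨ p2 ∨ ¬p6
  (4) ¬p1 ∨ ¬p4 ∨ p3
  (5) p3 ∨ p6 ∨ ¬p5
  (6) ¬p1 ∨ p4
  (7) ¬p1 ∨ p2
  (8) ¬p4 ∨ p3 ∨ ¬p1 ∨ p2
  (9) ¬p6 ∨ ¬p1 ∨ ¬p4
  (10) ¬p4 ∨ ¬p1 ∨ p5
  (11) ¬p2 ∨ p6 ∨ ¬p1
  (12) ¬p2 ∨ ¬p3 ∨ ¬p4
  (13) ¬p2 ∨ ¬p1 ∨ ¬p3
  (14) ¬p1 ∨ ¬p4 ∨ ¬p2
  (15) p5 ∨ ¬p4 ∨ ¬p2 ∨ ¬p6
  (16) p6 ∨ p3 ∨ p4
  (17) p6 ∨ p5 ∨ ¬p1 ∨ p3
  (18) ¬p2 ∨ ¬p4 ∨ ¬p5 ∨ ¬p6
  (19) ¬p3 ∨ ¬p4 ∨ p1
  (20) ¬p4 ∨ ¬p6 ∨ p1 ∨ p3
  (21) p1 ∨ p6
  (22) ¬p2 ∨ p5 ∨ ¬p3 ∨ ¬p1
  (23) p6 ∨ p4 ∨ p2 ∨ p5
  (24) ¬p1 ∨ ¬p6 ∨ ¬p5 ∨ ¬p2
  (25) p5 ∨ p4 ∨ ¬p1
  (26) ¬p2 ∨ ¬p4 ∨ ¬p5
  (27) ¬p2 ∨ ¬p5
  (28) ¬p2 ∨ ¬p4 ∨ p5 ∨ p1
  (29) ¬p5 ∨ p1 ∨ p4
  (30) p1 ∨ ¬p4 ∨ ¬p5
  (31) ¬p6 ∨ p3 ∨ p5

False

Suppose p1 = True.
(p4) alone gives p4 = True.
(p3) alone gives p3 = True.
(¬p6) alone gives p6 = False.
(p2) alone gives p2 = True.
But (¬p2) is also a unit clause — contradiction.
So every satisfying assignment has p1 = False.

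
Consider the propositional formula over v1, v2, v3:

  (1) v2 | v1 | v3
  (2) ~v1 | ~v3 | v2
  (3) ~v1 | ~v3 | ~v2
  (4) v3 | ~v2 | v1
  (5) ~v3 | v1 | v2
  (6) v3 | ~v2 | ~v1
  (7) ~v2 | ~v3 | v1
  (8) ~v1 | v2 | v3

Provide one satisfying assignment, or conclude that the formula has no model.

UNSATISFIABLE

Branch on v2: set v2 = 1.
Branch on v1: set v1 = 0.
(v3) alone gives v3 = 1.
But (~v3) is also a unit clause — contradiction.
That branch fails; take v1 = 1 instead.
(~v3) alone gives v3 = 0.
But (v3) is also a unit clause — contradiction.
Neither v1 = 1 nor v1 = 0 works.
That branch fails; take v2 = 0 instead.
Branch on v1: set v1 = 1.
(~v3) alone gives v3 = 0.
But (v3) is also a unit clause — contradiction.
That branch fails; take v1 = 0 instead.
(v3) alone gives v3 = 1.
But (~v3) is also a unit clause — contradiction.
Neither v1 = 1 nor v1 = 0 works.
Neither v2 = 1 nor v2 = 0 works.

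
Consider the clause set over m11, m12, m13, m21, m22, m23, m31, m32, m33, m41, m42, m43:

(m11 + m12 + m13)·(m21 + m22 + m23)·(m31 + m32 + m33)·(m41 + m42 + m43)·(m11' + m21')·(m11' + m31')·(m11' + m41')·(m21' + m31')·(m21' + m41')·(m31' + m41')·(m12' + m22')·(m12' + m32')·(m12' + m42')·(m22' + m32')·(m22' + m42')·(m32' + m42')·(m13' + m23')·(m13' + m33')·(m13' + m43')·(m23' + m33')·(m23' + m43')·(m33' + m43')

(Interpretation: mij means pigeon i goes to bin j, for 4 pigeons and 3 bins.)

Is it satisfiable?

No

Suppose m11 = 0.
Suppose m12 = 1.
The clause (m22') is unit, so m22 = 0.
The clause (m32') is unit, so m32 = 0.
The clause (m42') is unit, so m42 = 0.
Suppose m21 = 1.
The clause (m31') is unit, so m31 = 0.
The clause (m33) is unit, so m33 = 1.
The clause (m41') is unit, so m41 = 0.
The clause (m43) is unit, so m43 = 1.
That conflicts with the unit clause (m43').
So m21 must be the other value — set m21 = 0.
The clause (m23) is unit, so m23 = 1.
The clause (m13') is unit, so m13 = 0.
The clause (m33') is unit, so m33 = 0.
The clause (m31) is unit, so m31 = 1.
The clause (m41') is unit, so m41 = 0.
The clause (m43) is unit, so m43 = 1.
That conflicts with the unit clause (m43').
Neither m21 = 1 nor m21 = 0 works.
So m12 must be the other value — set m12 = 0.
The clause (m13) is unit, so m13 = 1.
The clause (m23') is unit, so m23 = 0.
The clause (m33') is unit, so m33 = 0.
The clause (m43') is unit, so m43 = 0.
Suppose m21 = 1.
The clause (m31') is unit, so m31 = 0.
The clause (m32) is unit, so m32 = 1.
The clause (m41') is unit, so m41 = 0.
The clause (m42) is unit, so m42 = 1.
That conflicts with the unit clause (m42').
So m21 must be the other value — set m21 = 0.
The clause (m22) is unit, so m22 = 1.
The clause (m32') is unit, so m32 = 0.
The clause (m31) is unit, so m31 = 1.
The clause (m41') is unit, so m41 = 0.
The clause (m42) is unit, so m42 = 1.
That conflicts with the unit clause (m42').
Neither m21 = 1 nor m21 = 0 works.
Neither m12 = 1 nor m12 = 0 works.
So m11 must be the other value — set m11 = 1.
The clause (m21') is unit, so m21 = 0.
The clause (m31') is unit, so m31 = 0.
The clause (m41') is unit, so m41 = 0.
Suppose m22 = 1.
The clause (m12') is unit, so m12 = 0.
The clause (m32') is unit, so m32 = 0.
The clause (m33) is unit, so m33 = 1.
The clause (m42') is unit, so m42 = 0.
The clause (m43) is unit, so m43 = 1.
That conflicts with the unit clause (m43').
So m22 must be the other value — set m22 = 0.
The clause (m23) is unit, so m23 = 1.
The clause (m13') is unit, so m13 = 0.
The clause (m33') is unit, so m33 = 0.
The clause (m32) is unit, so m32 = 1.
The clause (m12') is unit, so m12 = 0.
The clause (m42') is unit, so m42 = 0.
The clause (m43) is unit, so m43 = 1.
That conflicts with the unit clause (m43').
Neither m22 = 1 nor m22 = 0 works.
Neither m11 = 1 nor m11 = 0 works.
No assignment satisfies every clause.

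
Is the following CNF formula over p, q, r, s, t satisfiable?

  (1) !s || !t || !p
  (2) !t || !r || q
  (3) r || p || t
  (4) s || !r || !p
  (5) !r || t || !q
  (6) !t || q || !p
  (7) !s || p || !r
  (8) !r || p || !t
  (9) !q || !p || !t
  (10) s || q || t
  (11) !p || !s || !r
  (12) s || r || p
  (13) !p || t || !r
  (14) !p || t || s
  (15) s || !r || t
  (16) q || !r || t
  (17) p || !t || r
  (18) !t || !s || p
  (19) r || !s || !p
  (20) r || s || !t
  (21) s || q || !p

No, unsatisfiable

Try s = false.
Try r = false.
From the singleton clause (p), p = true.
From the singleton clause (t), t = true.
But (!t) is also a unit clause — contradiction.
Undo r and try r = true.
From the singleton clause (!p), p = false.
From the singleton clause (!t), t = false.
But (t) is also a unit clause — contradiction.
Either choice for r ends in contradiction.
Undo s and try s = true.
Try t = false.
Try r = true.
From the singleton clause (!q), q = false.
But (q) is also a unit clause — contradiction.
Undo r and try r = false.
From the singleton clause (p), p = true.
But (!p) is also a unit clause — contradiction.
Either choice for r ends in contradiction.
Undo t and try t = true.
From the singleton clause (!p), p = false.
But (p) is also a unit clause — contradiction.
Either choice for t ends in contradiction.
Either choice for s ends in contradiction.
No assignment satisfies every clause.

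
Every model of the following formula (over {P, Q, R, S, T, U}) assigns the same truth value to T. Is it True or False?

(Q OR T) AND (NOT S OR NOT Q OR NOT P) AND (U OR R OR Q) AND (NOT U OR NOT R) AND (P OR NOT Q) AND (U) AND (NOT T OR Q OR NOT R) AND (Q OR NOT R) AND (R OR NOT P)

Suppose T = false.
(Q) alone gives Q = true.
(P) alone gives P = true.
(NOT S) alone gives S = false.
(U) alone gives U = true.
(NOT R) alone gives R = false.
Now (R) is unsatisfied and unit — conflict.
So every satisfying assignment has T = True.

True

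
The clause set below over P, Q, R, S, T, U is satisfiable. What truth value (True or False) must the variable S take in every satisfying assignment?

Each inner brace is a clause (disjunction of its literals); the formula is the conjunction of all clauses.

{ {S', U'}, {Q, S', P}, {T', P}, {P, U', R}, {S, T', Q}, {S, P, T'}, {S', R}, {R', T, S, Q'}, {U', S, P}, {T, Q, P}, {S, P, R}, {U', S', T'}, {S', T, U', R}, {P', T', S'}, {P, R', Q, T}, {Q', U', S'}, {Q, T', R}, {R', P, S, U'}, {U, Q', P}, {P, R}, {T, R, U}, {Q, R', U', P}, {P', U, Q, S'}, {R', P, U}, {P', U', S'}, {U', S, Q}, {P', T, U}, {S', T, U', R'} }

Suppose S = 1.
Unit clause (U') forces U = 0.
Unit clause (R) forces R = 1.
Unit clause (P) forces P = 1.
Unit clause (T') forces T = 0.
Now (T) is unsatisfied and unit — conflict.
So every satisfying assignment has S = False.

False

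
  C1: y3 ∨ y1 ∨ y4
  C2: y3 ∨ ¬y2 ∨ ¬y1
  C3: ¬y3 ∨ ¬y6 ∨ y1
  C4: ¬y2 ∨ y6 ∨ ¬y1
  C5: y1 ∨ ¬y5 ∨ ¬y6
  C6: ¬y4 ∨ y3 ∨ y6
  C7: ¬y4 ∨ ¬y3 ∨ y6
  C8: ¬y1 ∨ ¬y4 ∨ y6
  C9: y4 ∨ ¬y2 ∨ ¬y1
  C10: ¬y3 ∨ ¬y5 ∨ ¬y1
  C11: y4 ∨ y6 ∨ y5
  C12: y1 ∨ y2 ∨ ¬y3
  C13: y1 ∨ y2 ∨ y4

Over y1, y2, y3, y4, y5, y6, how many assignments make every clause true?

There are 2^6 = 64 truth assignments over (y1, y2, y3, y4, y5, y6).
Split on y2. With y2 = True, the clauses containing y2 are satisfied and ¬y2 drops from the rest; 3 of the 2^5 = 32 assignments to the other variables satisfy what remains.
With y2 = False, by the same count on the reduced clause set, 8 assignments work.
(One model: y1=F, y2=F, y3=F, y4=T, y5=F, y6=T.)
Total: 3 + 8 = 11.

11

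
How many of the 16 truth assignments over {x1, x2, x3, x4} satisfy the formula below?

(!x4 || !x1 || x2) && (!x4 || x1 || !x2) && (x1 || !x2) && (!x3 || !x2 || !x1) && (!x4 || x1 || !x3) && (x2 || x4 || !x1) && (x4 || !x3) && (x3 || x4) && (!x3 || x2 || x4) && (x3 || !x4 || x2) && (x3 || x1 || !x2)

There are 2^4 = 16 truth assignments over (x1, x2, x3, x4).
Check each against the 11 clauses (columns in the order x1, x2, x3, x4):
  F F F F  ✗ fails (x3 || x4)
  F F F T  ✗ fails (x3 || !x4 || x2)
  F F T F  ✗ fails (x4 || !x3)
  F F T T  ✗ fails (!x4 || x1 || !x3)
  F T F F  ✗ fails (x1 || !x2)
  F T F T  ✗ fails (!x4 || x1 || !x2)
  F T T F  ✗ fails (x1 || !x2)
  F T T T  ✗ fails (!x4 || x1 || !x2)
  T F F F  ✗ fails (x2 || x4 || !x1)
  T F F T  ✗ fails (!x4 || !x1 || x2)
  T F T F  ✗ fails (x2 || x4 || !x1)
  T F T T  ✗ fails (!x4 || !x1 || x2)
  T T F F  ✗ fails (x3 || x4)
  T T F T  ✓ satisfies all
  T T T F  ✗ fails (!x3 || !x2 || !x1)
  T T T T  ✗ fails (!x3 || !x2 || !x1)
1 of the 16 rows is a model.

1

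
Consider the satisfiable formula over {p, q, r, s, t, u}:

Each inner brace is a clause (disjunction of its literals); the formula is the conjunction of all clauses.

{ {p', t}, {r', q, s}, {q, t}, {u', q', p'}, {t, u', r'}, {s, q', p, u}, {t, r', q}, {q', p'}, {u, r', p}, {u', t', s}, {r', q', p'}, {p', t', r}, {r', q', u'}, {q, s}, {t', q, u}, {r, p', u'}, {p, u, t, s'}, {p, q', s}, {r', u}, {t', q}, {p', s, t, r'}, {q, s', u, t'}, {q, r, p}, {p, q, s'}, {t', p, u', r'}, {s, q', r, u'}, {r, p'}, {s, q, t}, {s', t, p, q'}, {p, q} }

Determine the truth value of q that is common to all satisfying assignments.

True

Suppose q = 0.
From the singleton clause (t), t = 1.
That conflicts with the unit clause (t').
So every satisfying assignment has q = True.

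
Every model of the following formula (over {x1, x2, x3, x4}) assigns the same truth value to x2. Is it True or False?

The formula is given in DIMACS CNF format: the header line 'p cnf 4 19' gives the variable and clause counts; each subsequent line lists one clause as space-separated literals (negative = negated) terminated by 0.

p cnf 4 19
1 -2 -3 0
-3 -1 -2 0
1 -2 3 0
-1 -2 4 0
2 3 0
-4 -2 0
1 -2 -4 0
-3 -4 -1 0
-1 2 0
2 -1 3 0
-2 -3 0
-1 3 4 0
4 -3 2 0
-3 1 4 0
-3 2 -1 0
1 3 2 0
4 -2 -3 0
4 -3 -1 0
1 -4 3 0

Suppose x2 = True.
The clause (¬x4) is unit, so x4 = False.
The clause (¬x1) is unit, so x1 = False.
The clause (¬x3) is unit, so x3 = False.
That conflicts with the unit clause (x3).
So every satisfying assignment has x2 = False.

False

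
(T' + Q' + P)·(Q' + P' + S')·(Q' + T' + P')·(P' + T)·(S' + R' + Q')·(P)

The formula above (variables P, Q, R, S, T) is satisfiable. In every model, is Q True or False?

False

Suppose Q = 1.
Unit clause (P) forces P = 1.
Unit clause (S') forces S = 0.
Unit clause (T') forces T = 0.
That conflicts with the unit clause (T).
So every satisfying assignment has Q = False.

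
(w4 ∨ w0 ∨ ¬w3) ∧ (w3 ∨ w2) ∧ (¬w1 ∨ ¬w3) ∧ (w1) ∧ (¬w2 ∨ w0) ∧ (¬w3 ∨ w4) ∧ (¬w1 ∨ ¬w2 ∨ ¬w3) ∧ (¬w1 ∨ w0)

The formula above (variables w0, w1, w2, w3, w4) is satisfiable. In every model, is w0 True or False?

True

Suppose w0 = False.
From the singleton clause (w1), w1 = True.
Now (¬w1) is unsatisfied and unit — conflict.
So every satisfying assignment has w0 = True.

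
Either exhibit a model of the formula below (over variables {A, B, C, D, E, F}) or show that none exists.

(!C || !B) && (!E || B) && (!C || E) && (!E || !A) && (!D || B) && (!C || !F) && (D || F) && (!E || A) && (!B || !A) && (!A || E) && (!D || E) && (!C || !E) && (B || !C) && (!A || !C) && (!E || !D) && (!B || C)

Suppose C = false.
Unit clause (!B) forces B = false.
Unit clause (!E) forces E = false.
Unit clause (!D) forces D = false.
Unit clause (F) forces F = true.
Unit clause (!A) forces A = false.
All clauses are satisfied.

A ↦ false; B ↦ false; C ↦ false; D ↦ false; E ↦ false; F ↦ true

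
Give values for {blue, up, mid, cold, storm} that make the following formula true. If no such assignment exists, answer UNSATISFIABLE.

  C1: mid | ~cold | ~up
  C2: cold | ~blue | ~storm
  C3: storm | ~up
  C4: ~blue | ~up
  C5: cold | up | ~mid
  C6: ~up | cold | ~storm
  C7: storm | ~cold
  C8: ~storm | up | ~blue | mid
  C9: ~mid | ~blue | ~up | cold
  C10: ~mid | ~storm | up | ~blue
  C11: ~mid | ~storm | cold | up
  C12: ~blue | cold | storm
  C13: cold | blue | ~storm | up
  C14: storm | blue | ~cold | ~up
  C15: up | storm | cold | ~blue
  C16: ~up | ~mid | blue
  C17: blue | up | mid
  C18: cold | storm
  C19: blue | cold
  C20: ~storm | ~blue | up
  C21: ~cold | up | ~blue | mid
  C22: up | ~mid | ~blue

Try storm = 1.
Try cold = 1.
Try mid = 1.
Try blue = 0.
(~up) alone gives up = 0.
Every clause now holds.

blue ↦ 0,  up ↦ 0,  mid ↦ 1,  cold ↦ 1,  storm ↦ 1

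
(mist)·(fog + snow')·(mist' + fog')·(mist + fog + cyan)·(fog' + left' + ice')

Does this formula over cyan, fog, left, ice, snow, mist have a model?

Yes

Unit clause (mist) forces mist = 1.
Unit clause (fog') forces fog = 0.
Unit clause (snow') forces snow = 0.
All clauses hold; cyan, left, ice can take either value.
A satisfying assignment: cyan: 1; fog: 0; left: 1; ice: 0; snow: 0; mist: 1.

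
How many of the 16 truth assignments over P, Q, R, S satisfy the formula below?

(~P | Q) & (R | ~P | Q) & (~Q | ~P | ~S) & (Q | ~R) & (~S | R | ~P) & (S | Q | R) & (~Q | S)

3

There are 2^4 = 16 truth assignments over (P, Q, R, S).
Check each against the 7 clauses (columns in the order P, Q, R, S):
  F F F F  ✗ fails (S | Q | R)
  F F F T  ✓ satisfies all
  F F T F  ✗ fails (Q | ~R)
  F F T T  ✗ fails (Q | ~R)
  F T F F  ✗ fails (~Q | S)
  F T F T  ✓ satisfies all
  F T T F  ✗ fails (~Q | S)
  F T T T  ✓ satisfies all
  T F F F  ✗ fails (~P | Q)
  T F F T  ✗ fails (~P | Q)
  T F T F  ✗ fails (~P | Q)
  T F T T  ✗ fails (~P | Q)
  T T F F  ✗ fails (~Q | S)
  T T F T  ✗ fails (~Q | ~P | ~S)
  T T T F  ✗ fails (~Q | S)
  T T T T  ✗ fails (~Q | ~P | ~S)
3 of the 16 rows are models.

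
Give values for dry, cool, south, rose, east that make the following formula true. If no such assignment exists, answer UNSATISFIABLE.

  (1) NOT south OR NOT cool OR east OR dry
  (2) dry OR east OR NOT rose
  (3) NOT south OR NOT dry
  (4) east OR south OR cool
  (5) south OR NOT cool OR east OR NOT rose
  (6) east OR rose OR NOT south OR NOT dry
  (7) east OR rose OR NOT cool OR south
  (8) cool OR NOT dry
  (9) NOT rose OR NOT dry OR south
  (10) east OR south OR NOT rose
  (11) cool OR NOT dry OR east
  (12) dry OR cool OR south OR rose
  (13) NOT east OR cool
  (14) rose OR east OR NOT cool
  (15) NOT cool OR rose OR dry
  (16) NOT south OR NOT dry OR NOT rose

Try south = true.
The clause (NOT dry) is unit, so dry = false.
Try cool = true.
The clause (east) is unit, so east = true.
The clause (rose) is unit, so rose = true.
All clauses are satisfied.

dry ↦ false, cool ↦ true, south ↦ true, rose ↦ true, east ↦ true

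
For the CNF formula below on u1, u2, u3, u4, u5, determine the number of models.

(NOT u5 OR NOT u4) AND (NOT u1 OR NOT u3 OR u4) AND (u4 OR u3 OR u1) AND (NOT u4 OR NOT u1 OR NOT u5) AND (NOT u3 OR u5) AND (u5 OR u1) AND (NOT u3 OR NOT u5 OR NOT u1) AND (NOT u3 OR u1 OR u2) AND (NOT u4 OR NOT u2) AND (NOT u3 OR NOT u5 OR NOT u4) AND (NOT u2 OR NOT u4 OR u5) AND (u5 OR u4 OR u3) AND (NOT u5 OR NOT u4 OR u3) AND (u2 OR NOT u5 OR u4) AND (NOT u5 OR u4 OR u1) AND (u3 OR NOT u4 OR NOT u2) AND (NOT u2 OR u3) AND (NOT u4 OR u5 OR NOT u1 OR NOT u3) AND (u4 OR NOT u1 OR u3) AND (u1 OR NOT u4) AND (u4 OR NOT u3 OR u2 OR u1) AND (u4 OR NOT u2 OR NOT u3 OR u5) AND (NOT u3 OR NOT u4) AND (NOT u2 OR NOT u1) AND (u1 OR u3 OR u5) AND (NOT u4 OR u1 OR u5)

There are 2^5 = 32 truth assignments over (u1, u2, u3, u4, u5).
Split on u2. With u2 = true, the clauses containing u2 are satisfied and NOT u2 drops from the rest; 0 of the 2^4 = 16 assignments to the other variables satisfy what remains.
With u2 = false, by the same count on the reduced clause set, 1 assignment works.
Total: 0 + 1 = 1.

1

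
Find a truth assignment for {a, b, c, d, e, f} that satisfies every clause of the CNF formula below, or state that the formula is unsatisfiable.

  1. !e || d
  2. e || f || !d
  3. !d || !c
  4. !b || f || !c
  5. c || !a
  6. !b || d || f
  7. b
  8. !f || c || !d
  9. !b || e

(b) alone gives b = true.
(e) alone gives e = true.
(d) alone gives d = true.
(!c) alone gives c = false.
(!a) alone gives a = false.
(!f) alone gives f = false.
This assignment satisfies each clause.

a ↦ false, b ↦ true, c ↦ false, d ↦ true, e ↦ true, f ↦ false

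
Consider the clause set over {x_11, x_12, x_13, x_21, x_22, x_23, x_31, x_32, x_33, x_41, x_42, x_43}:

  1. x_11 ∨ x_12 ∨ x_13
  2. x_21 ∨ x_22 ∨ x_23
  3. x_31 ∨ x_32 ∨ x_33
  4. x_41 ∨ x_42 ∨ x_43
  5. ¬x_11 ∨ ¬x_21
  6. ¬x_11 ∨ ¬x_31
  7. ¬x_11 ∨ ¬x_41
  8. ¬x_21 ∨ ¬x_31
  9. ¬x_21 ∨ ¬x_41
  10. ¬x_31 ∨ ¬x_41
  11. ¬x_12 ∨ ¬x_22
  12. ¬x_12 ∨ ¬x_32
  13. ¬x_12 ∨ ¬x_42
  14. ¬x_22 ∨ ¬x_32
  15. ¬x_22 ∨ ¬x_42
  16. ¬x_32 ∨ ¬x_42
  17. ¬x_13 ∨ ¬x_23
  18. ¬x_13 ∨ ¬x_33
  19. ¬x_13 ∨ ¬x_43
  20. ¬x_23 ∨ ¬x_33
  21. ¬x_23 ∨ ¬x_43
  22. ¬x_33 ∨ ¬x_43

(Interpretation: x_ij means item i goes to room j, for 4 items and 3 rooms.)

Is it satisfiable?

Unsatisfiable

Case x_11 = False:
Case x_12 = True:
From the singleton clause (¬x_22), x_22 = False.
From the singleton clause (¬x_32), x_32 = False.
From the singleton clause (¬x_42), x_42 = False.
Case x_21 = True:
From the singleton clause (¬x_31), x_31 = False.
From the singleton clause (x_33), x_33 = True.
From the singleton clause (¬x_41), x_41 = False.
From the singleton clause (x_43), x_43 = True.
Now (¬x_43) is unsatisfied and unit — conflict.
Undo x_21 and try x_21 = False.
From the singleton clause (x_23), x_23 = True.
From the singleton clause (¬x_13), x_13 = False.
From the singleton clause (¬x_33), x_33 = False.
From the singleton clause (x_31), x_31 = True.
From the singleton clause (¬x_41), x_41 = False.
From the singleton clause (x_43), x_43 = True.
Now (¬x_43) is unsatisfied and unit — conflict.
Neither x_21 = True nor x_21 = False works.
Undo x_12 and try x_12 = False.
From the singleton clause (x_13), x_13 = True.
From the singleton clause (¬x_23), x_23 = False.
From the singleton clause (¬x_33), x_33 = False.
From the singleton clause (¬x_43), x_43 = False.
Case x_21 = True:
From the singleton clause (¬x_31), x_31 = False.
From the singleton clause (x_32), x_32 = True.
From the singleton clause (¬x_41), x_41 = False.
From the singleton clause (x_42), x_42 = True.
Now (¬x_42) is unsatisfied and unit — conflict.
Undo x_21 and try x_21 = False.
From the singleton clause (x_22), x_22 = True.
From the singleton clause (¬x_32), x_32 = False.
From the singleton clause (x_31), x_31 = True.
From the singleton clause (¬x_41), x_41 = False.
From the singleton clause (x_42), x_42 = True.
Now (¬x_42) is unsatisfied and unit — conflict.
Neither x_21 = True nor x_21 = False works.
Neither x_12 = True nor x_12 = False works.
Undo x_11 and try x_11 = True.
From the singleton clause (¬x_21), x_21 = False.
From the singleton clause (¬x_31), x_31 = False.
From the singleton clause (¬x_41), x_41 = False.
Case x_22 = True:
From the singleton clause (¬x_12), x_12 = False.
From the singleton clause (¬x_32), x_32 = False.
From the singleton clause (x_33), x_33 = True.
From the singleton clause (¬x_42), x_42 = False.
From the singleton clause (x_43), x_43 = True.
Now (¬x_43) is unsatisfied and unit — conflict.
Undo x_22 and try x_22 = False.
From the singleton clause (x_23), x_23 = True.
From the singleton clause (¬x_13), x_13 = False.
From the singleton clause (¬x_33), x_33 = False.
From the singleton clause (x_32), x_32 = True.
From the singleton clause (¬x_12), x_12 = False.
From the singleton clause (¬x_42), x_42 = False.
From the singleton clause (x_43), x_43 = True.
Now (¬x_43) is unsatisfied and unit — conflict.
Neither x_22 = True nor x_22 = False works.
Neither x_11 = True nor x_11 = False works.
No assignment satisfies every clause.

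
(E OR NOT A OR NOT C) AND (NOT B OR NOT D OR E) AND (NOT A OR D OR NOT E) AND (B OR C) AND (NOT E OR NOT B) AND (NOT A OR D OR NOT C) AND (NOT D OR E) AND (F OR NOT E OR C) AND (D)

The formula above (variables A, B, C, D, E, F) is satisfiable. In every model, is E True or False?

True

Suppose E = false.
Unit clause (NOT D) forces D = false.
But (D) is also a unit clause — contradiction.
So every satisfying assignment has E = True.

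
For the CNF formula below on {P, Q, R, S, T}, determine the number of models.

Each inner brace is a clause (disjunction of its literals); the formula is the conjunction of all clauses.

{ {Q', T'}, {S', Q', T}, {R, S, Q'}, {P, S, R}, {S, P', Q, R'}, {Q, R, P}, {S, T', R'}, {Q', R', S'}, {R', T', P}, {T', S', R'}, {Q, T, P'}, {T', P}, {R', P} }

There are 2^5 = 32 truth assignments over (P, Q, R, S, T).
Split on P. With P = 1, the clauses containing P are satisfied and P' drops from the rest; 3 of the 2^4 = 16 assignments to the other variables satisfy what remains.
With P = 0, by the same count on the reduced clause set, 0 assignments work.
(One model: P=T, Q=F, R=F, S=F, T=T.)
Total: 3 + 0 = 3.

3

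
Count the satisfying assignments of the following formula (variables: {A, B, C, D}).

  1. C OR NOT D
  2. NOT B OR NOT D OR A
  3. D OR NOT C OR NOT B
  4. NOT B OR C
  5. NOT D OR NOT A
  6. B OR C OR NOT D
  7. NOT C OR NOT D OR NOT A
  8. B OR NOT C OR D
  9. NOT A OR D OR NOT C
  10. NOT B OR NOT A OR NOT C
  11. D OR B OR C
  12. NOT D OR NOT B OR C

There are 2^4 = 16 truth assignments over (A, B, C, D).
Check each against the 12 clauses (columns in the order A, B, C, D):
  F F F F  ✗ fails (D OR B OR C)
  F F F T  ✗ fails (C OR NOT D)
  F F T F  ✗ fails (B OR NOT C OR D)
  F F T T  ✓ satisfies all
  F T F F  ✗ fails (NOT B OR C)
  F T F T  ✗ fails (C OR NOT D)
  F T T F  ✗ fails (D OR NOT C OR NOT B)
  F T T T  ✗ fails (NOT B OR NOT D OR A)
  T F F F  ✗ fails (D OR B OR C)
  T F F T  ✗ fails (C OR NOT D)
  T F T F  ✗ fails (B OR NOT C OR D)
  T F T T  ✗ fails (NOT D OR NOT A)
  T T F F  ✗ fails (NOT B OR C)
  T T F T  ✗ fails (C OR NOT D)
  T T T F  ✗ fails (D OR NOT C OR NOT B)
  T T T T  ✗ fails (NOT D OR NOT A)
1 of the 16 rows is a model.

1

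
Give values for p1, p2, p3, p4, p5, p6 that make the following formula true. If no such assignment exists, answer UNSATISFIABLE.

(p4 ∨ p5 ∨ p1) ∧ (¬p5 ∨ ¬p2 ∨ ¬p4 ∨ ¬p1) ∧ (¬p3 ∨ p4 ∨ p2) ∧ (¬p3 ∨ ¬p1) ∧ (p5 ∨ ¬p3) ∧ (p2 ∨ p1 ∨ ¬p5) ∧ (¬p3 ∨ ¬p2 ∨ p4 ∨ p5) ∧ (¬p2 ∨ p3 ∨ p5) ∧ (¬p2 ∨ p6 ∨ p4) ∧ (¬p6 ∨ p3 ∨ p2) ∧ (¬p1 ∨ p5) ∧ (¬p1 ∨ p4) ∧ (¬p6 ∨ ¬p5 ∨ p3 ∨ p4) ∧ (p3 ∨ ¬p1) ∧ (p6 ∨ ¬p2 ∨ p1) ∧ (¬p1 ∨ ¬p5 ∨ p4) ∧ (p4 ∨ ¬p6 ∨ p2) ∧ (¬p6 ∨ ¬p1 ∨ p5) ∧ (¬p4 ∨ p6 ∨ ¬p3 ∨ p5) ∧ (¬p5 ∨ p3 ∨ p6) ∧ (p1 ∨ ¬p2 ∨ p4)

p1: False,  p2: True,  p3: True,  p4: True,  p5: True,  p6: True

Case p3 = True:
From the singleton clause (¬p1), p1 = False.
From the singleton clause (p5), p5 = True.
From the singleton clause (p2), p2 = True.
From the singleton clause (p6), p6 = True.
From the singleton clause (p4), p4 = True.
Every clause now holds.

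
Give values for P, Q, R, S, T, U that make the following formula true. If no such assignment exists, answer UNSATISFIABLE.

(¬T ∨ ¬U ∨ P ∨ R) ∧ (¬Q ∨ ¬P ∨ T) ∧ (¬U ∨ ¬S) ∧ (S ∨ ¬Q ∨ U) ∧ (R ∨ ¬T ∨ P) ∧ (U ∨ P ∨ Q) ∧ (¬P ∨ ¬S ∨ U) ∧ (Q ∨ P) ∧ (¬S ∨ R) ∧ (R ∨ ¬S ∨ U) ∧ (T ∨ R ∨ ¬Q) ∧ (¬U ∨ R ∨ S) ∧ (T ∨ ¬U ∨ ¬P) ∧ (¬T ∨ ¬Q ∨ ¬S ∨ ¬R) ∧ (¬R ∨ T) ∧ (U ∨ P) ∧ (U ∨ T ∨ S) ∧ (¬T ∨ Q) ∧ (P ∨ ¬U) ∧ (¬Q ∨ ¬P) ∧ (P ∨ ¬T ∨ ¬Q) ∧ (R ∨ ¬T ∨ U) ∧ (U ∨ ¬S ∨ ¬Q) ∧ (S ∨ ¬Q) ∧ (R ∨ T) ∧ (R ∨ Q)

UNSATISFIABLE

Branch on U: set U = False.
From the singleton clause (P), P = True.
From the singleton clause (¬S), S = False.
From the singleton clause (¬Q), Q = False.
From the singleton clause (T), T = True.
Now (¬T) is unsatisfied and unit — conflict.
So U must be the other value — set U = True.
From the singleton clause (¬S), S = False.
From the singleton clause (R), R = True.
From the singleton clause (T), T = True.
From the singleton clause (Q), Q = True.
Now (¬Q) is unsatisfied and unit — conflict.
Either choice for U ends in contradiction.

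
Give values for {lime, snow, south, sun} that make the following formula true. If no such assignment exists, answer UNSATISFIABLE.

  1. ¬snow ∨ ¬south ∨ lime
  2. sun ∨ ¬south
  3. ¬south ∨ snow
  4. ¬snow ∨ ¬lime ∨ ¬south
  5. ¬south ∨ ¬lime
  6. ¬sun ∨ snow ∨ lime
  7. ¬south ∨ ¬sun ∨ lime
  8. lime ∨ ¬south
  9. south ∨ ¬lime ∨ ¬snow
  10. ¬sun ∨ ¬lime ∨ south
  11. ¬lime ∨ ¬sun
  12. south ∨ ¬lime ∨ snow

Case sun = False:
The clause (¬south) is unit, so south = False.
Case lime = False:
Every clause is now satisfied; snow is unconstrained.

lime=False, snow=False, south=False, sun=False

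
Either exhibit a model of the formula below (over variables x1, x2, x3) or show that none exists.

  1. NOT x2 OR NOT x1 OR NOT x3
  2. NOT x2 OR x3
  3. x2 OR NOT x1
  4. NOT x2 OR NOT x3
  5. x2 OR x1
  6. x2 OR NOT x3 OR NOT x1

UNSATISFIABLE

Case x2 = false:
The clause (NOT x1) is unit, so x1 = false.
But (x1) is also a unit clause — contradiction.
So x2 must be the other value — set x2 = true.
The clause (x3) is unit, so x3 = true.
But (NOT x3) is also a unit clause — contradiction.
Either choice for x2 ends in contradiction.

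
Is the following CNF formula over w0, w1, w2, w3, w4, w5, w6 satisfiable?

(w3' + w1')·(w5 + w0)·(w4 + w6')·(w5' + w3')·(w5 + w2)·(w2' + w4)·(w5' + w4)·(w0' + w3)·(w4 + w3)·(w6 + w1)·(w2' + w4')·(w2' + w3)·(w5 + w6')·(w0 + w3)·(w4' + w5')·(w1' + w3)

Suppose w3 = 0.
Unit clause (w0') forces w0 = 0.
But (w0) is also a unit clause — contradiction.
Backtrack on w3: now try w3 = 1.
Unit clause (w1') forces w1 = 0.
Unit clause (w5') forces w5 = 0.
Unit clause (w0) forces w0 = 1.
Unit clause (w2) forces w2 = 1.
Unit clause (w4) forces w4 = 1.
But (w4') is also a unit clause — contradiction.
Either choice for w3 ends in contradiction.
No assignment satisfies every clause.

No, unsatisfiable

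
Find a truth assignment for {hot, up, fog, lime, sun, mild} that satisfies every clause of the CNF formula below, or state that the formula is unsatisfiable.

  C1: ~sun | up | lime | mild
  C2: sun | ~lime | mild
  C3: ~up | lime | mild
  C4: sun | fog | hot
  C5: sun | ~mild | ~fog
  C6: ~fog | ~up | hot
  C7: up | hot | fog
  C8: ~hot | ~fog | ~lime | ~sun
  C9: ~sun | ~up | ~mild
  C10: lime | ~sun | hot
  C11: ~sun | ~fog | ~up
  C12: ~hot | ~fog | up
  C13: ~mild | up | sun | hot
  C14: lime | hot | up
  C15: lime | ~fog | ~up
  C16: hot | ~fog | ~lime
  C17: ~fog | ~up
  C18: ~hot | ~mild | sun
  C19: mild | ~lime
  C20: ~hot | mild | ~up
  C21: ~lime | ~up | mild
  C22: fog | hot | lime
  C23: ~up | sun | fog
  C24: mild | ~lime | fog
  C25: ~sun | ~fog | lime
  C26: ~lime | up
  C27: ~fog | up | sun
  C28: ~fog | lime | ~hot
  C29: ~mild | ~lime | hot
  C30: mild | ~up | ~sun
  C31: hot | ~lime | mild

Suppose fog = 0.
Suppose sun = 0.
The clause (hot) is unit, so hot = 1.
The clause (~mild) is unit, so mild = 0.
The clause (~lime) is unit, so lime = 0.
The clause (~up) is unit, so up = 0.
Every clause now holds.

hot ↦ 1; up ↦ 0; fog ↦ 0; lime ↦ 0; sun ↦ 0; mild ↦ 0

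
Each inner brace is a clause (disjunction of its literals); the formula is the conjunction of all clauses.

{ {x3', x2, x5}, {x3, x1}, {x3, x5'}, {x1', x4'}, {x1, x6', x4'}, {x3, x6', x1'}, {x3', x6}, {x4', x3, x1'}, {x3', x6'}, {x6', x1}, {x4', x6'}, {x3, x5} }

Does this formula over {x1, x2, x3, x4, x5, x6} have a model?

No, unsatisfiable

Branch on x3: set x3 = 1.
(x6) alone gives x6 = 1.
Now (x6') is unsatisfied and unit — conflict.
Undo x3 and try x3 = 0.
(x1) alone gives x1 = 1.
(x5') alone gives x5 = 0.
Now (x5) is unsatisfied and unit — conflict.
Both values of x3 lead to a conflict.
No assignment satisfies every clause.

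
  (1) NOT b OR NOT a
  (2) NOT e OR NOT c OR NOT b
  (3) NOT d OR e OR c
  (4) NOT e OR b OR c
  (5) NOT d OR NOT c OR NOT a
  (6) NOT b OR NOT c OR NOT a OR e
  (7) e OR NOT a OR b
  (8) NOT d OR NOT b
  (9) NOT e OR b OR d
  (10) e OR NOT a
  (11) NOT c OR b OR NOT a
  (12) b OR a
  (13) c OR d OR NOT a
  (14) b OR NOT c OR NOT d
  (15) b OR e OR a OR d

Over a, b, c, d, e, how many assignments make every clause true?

There are 2^5 = 32 truth assignments over (a, b, c, d, e).
Split on e. With e = true, the clauses containing e are satisfied and NOT e drops from the rest; 1 of the 2^4 = 16 assignments to the other variables satisfy what remains.
With e = false, by the same count on the reduced clause set, 2 assignments work.
(One model: a=F, b=T, c=F, d=F, e=F.)
Total: 1 + 2 = 3.

3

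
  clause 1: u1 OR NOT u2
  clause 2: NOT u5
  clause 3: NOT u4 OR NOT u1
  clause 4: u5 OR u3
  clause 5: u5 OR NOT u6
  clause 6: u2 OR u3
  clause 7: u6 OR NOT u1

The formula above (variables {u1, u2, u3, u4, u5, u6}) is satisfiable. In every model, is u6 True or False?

Suppose u6 = true.
From the singleton clause (NOT u5), u5 = false.
That conflicts with the unit clause (u5).
So every satisfying assignment has u6 = False.

False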